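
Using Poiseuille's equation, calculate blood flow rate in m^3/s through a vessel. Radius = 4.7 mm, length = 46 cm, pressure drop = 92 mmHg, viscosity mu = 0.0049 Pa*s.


Q = pi*r^4*dP / (8*mu*L)
r = 0.0047 m, L = 0.46 m
dP = 92 mmHg = 12265.624 Pa
Q = 0.001043 m^3/s


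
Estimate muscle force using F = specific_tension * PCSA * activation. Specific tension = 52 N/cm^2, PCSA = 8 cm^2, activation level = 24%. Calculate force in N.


F = sigma * PCSA * activation
F = 52 * 8 * 0.24
F = 99.84 N


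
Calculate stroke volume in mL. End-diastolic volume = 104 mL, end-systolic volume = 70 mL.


SV = EDV - ESV
SV = 104 - 70
SV = 34 mL


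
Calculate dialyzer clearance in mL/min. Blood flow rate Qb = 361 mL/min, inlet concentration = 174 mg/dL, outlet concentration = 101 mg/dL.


K = Qb * (Cb_in - Cb_out) / Cb_in
K = 361 * (174 - 101) / 174
K = 151.5 mL/min


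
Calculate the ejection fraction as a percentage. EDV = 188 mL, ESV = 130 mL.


SV = EDV - ESV = 188 - 130 = 58 mL
EF = SV/EDV * 100 = 58/188 * 100
EF = 30.85%


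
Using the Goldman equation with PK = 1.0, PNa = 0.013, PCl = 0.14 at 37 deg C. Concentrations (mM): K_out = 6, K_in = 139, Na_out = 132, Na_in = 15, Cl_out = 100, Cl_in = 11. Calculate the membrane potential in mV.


Vm = (RT/F)*ln((PK*Ko + PNa*Nao + PCl*Cli)/(PK*Ki + PNa*Nai + PCl*Clo))
Numer = 9.256, Denom = 153.195
Vm = -75 mV


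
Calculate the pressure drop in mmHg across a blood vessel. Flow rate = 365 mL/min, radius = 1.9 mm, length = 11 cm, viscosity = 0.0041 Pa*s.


dP = 8*mu*L*Q / (pi*r^4)
Q = 365 mL/min = 6.08333e-06 m^3/s
dP = 536.097 Pa = 536.097 / 133.322 mmHg = 4.021 mmHg


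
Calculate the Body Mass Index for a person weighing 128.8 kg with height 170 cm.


BMI = weight / height^2
height = 170 cm = 1.7 m
BMI = 128.8 / 1.7^2
BMI = 44.57 kg/m^2


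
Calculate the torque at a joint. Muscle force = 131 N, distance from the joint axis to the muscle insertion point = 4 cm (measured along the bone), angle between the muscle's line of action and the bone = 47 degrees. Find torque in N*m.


Torque = F * d * sin(theta)   (moment arm = d*sin(theta))
d = 4 cm = 0.04 m
Torque = 131 * 0.04 * sin(47)
Torque = 3.832 N*m


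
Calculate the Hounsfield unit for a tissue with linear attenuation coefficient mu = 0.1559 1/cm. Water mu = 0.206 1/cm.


HU = ((mu_tissue - mu_water) / mu_water) * 1000
HU = ((0.1559 - 0.206) / 0.206) * 1000
HU = -243.2


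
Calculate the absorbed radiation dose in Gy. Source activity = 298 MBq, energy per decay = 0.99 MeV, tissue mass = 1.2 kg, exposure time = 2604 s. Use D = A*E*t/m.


A = 298 MBq = 2.9800e+08 Bq
E = 0.99 MeV = 1.58598e-13 J
D = A*E*t/m = 2.9800e+08*1.58598e-13*2604/1.2
D = 0.1026 Gy


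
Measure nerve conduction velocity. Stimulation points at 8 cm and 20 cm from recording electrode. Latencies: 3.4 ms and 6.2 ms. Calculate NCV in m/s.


Distance = (20 - 8) / 100 = 0.12 m
dt = (6.2 - 3.4) / 1000 = 0.0028 s
NCV = dist / dt = 42.86 m/s


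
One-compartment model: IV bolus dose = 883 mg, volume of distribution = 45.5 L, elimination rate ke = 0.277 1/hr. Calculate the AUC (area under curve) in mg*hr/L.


C0 = Dose/Vd = 883/45.5 = 19.4066 mg/L
AUC = C0/ke = 19.4066/0.277
AUC = 70.06 mg*hr/L


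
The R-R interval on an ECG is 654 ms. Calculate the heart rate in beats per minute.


HR = 60 / RR_interval(s)
RR = 654 ms = 0.654 s
HR = 60 / 0.654 = 91.74 bpm


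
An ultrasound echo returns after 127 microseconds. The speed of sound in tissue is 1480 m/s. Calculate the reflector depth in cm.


depth = c * t / 2
t = 127 us = 1.2700e-04 s
depth = 1480 * 1.2700e-04 / 2
depth = 0.09398 m = 9.398 cm


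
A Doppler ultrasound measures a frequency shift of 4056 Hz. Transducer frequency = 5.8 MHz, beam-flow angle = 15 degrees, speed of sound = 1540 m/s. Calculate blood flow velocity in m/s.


v = fd * c / (2 * f0 * cos(theta))
v = 4056 * 1540 / (2 * 5.8000e+06 * cos(15))
v = 0.5575 m/s


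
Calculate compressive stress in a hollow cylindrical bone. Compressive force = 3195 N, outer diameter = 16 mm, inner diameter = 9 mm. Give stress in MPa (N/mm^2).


A = pi*(r_o^2 - r_i^2)
r_o = 8 mm, r_i = 4.5 mm
A = 137.445 mm^2
sigma = F/A = 3195 / 137.445
sigma = 23.25 MPa


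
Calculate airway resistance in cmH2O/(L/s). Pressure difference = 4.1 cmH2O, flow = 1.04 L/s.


R = dP / flow
R = 4.1 / 1.04
R = 3.942 cmH2O/(L/s)


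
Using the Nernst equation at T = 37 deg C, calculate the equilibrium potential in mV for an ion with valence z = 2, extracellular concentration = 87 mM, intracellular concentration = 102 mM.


E = (RT/(zF)) * ln(C_out/C_in)
T = 37 + 273.15 = 310.15 K
E = (8.314 * 310.15 / (2 * 96485)) * ln(87/102)
E = -2.126 mV


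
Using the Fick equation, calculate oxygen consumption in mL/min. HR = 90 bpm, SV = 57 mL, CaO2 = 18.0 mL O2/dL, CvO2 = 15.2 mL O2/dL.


CO = HR*SV = 90*57/1000 = 5.13 L/min
a-v O2 diff = 18.0 - 15.2 = 2.8 mL/dL
VO2 = CO * (CaO2-CvO2) * 10 dL/L
VO2 = 5.13 * 2.8 * 10
VO2 = 143.6 mL/min


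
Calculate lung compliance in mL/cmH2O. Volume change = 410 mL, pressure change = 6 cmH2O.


C = dV / dP
C = 410 / 6
C = 68.33 mL/cmH2O


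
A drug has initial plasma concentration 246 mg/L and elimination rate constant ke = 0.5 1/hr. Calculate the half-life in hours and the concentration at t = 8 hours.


t_half = ln(2) / ke = 0.693147 / 0.5 = 1.386 hr
C(t) = C0 * exp(-ke*t) = 246 * exp(-0.5*8)
C(8) = 4.506 mg/L


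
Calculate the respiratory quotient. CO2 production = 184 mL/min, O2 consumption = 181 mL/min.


RQ = VCO2 / VO2
RQ = 184 / 181
RQ = 1.017


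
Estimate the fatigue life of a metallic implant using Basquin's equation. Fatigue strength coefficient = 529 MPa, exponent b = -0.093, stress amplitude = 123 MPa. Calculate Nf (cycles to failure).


sigma_a = sigma_f' * (2Nf)^b
2Nf = (sigma_a/sigma_f')^(1/b)
2Nf = (123/529)^(1/-0.093)
2Nf = 6491897
Nf = 3.2459e+06


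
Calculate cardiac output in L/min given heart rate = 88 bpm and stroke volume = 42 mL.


CO = HR * SV
CO = 88 * 42 / 1000
CO = 3.696 L/min


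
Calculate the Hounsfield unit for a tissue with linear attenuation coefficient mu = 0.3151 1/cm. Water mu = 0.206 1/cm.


HU = ((mu_tissue - mu_water) / mu_water) * 1000
HU = ((0.3151 - 0.206) / 0.206) * 1000
HU = 529.6


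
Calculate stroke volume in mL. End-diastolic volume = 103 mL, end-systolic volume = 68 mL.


SV = EDV - ESV
SV = 103 - 68
SV = 35 mL


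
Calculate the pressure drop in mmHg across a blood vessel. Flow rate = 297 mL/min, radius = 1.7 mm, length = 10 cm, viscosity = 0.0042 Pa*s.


dP = 8*mu*L*Q / (pi*r^4)
Q = 297 mL/min = 4.95e-06 m^3/s
dP = 633.868 Pa = 633.868 / 133.322 mmHg = 4.754 mmHg


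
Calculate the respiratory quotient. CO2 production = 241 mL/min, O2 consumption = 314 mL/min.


RQ = VCO2 / VO2
RQ = 241 / 314
RQ = 0.7675


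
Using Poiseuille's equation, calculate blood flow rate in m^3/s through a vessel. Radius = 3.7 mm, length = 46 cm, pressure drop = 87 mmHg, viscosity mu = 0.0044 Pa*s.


Q = pi*r^4*dP / (8*mu*L)
r = 0.0037 m, L = 0.46 m
dP = 87 mmHg = 11599.014 Pa
Q = 4.2177e-04 m^3/s


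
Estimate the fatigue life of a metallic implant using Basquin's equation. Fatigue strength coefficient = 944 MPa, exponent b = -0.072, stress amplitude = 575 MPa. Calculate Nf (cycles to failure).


sigma_a = sigma_f' * (2Nf)^b
2Nf = (sigma_a/sigma_f')^(1/b)
2Nf = (575/944)^(1/-0.072)
2Nf = 977.99225
Nf = 489


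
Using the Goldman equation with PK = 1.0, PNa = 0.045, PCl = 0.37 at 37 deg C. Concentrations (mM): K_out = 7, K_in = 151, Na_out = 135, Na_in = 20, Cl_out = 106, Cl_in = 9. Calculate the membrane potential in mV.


Vm = (RT/F)*ln((PK*Ko + PNa*Nao + PCl*Cli)/(PK*Ki + PNa*Nai + PCl*Clo))
Numer = 16.405, Denom = 191.12
Vm = -65.62 mV


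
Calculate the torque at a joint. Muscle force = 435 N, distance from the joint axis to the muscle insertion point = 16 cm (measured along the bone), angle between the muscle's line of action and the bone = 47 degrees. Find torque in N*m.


Torque = F * d * sin(theta)   (moment arm = d*sin(theta))
d = 16 cm = 0.16 m
Torque = 435 * 0.16 * sin(47)
Torque = 50.9 N*m


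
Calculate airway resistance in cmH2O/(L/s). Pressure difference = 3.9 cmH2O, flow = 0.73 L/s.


R = dP / flow
R = 3.9 / 0.73
R = 5.342 cmH2O/(L/s)


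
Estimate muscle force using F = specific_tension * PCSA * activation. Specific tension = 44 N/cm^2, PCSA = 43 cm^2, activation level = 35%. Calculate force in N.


F = sigma * PCSA * activation
F = 44 * 43 * 0.35
F = 662.2 N


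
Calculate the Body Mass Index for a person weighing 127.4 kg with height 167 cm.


BMI = weight / height^2
height = 167 cm = 1.67 m
BMI = 127.4 / 1.67^2
BMI = 45.68 kg/m^2


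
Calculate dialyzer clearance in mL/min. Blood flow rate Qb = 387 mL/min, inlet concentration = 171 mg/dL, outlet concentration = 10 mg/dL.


K = Qb * (Cb_in - Cb_out) / Cb_in
K = 387 * (171 - 10) / 171
K = 364.4 mL/min


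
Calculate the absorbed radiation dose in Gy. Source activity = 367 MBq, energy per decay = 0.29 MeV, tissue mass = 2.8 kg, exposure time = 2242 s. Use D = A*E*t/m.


A = 367 MBq = 3.6700e+08 Bq
E = 0.29 MeV = 4.6458e-14 J
D = A*E*t/m = 3.6700e+08*4.6458e-14*2242/2.8
D = 0.01365 Gy


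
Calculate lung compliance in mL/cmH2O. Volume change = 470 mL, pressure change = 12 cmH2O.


C = dV / dP
C = 470 / 12
C = 39.17 mL/cmH2O


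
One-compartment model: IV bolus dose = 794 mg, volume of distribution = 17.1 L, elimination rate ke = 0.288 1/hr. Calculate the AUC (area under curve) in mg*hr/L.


C0 = Dose/Vd = 794/17.1 = 46.4327 mg/L
AUC = C0/ke = 46.4327/0.288
AUC = 161.2 mg*hr/L


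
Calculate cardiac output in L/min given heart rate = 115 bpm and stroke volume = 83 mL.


CO = HR * SV
CO = 115 * 83 / 1000
CO = 9.545 L/min


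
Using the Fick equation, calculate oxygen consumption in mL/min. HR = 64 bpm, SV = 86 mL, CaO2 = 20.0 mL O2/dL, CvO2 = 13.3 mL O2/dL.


CO = HR*SV = 64*86/1000 = 5.504 L/min
a-v O2 diff = 20.0 - 13.3 = 6.7 mL/dL
VO2 = CO * (CaO2-CvO2) * 10 dL/L
VO2 = 5.504 * 6.7 * 10
VO2 = 368.8 mL/min


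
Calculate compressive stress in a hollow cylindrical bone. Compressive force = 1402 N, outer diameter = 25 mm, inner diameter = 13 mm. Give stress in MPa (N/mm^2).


A = pi*(r_o^2 - r_i^2)
r_o = 12.5 mm, r_i = 6.5 mm
A = 358.142 mm^2
sigma = F/A = 1402 / 358.142
sigma = 3.915 MPa


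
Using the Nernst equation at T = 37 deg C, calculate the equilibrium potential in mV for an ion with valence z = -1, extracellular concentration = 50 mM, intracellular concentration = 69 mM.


E = (RT/(zF)) * ln(C_out/C_in)
T = 37 + 273.15 = 310.15 K
E = (8.314 * 310.15 / (-1 * 96485)) * ln(50/69)
E = 8.608 mV


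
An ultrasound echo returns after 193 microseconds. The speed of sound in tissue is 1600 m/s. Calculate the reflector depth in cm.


depth = c * t / 2
t = 193 us = 1.9300e-04 s
depth = 1600 * 1.9300e-04 / 2
depth = 0.1544 m = 15.44 cm


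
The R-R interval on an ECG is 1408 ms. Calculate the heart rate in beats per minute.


HR = 60 / RR_interval(s)
RR = 1408 ms = 1.408 s
HR = 60 / 1.408 = 42.61 bpm


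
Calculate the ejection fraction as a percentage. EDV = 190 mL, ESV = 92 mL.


SV = EDV - ESV = 190 - 92 = 98 mL
EF = SV/EDV * 100 = 98/190 * 100
EF = 51.58%


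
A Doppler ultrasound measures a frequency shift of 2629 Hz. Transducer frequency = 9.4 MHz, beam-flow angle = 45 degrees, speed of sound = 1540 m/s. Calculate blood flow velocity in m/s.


v = fd * c / (2 * f0 * cos(theta))
v = 2629 * 1540 / (2 * 9.4000e+06 * cos(45))
v = 0.3046 m/s


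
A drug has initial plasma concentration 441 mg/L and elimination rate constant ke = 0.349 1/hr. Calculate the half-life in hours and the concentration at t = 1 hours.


t_half = ln(2) / ke = 0.693147 / 0.349 = 1.986 hr
C(t) = C0 * exp(-ke*t) = 441 * exp(-0.349*1)
C(1) = 311.1 mg/L


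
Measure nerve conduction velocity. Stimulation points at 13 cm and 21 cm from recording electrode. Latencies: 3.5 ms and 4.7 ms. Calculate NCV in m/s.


Distance = (21 - 13) / 100 = 0.08 m
dt = (4.7 - 3.5) / 1000 = 0.0012 s
NCV = dist / dt = 66.67 m/s


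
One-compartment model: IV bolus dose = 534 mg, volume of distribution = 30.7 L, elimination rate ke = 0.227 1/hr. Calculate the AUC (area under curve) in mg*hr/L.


C0 = Dose/Vd = 534/30.7 = 17.3941 mg/L
AUC = C0/ke = 17.3941/0.227
AUC = 76.63 mg*hr/L


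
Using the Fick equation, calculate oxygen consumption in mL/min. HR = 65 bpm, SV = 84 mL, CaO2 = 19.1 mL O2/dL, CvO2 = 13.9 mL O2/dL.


CO = HR*SV = 65*84/1000 = 5.46 L/min
a-v O2 diff = 19.1 - 13.9 = 5.2 mL/dL
VO2 = CO * (CaO2-CvO2) * 10 dL/L
VO2 = 5.46 * 5.2 * 10
VO2 = 283.9 mL/min


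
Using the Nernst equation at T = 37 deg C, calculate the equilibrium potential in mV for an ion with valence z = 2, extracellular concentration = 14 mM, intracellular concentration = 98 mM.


E = (RT/(zF)) * ln(C_out/C_in)
T = 37 + 273.15 = 310.15 K
E = (8.314 * 310.15 / (2 * 96485)) * ln(14/98)
E = -26 mV


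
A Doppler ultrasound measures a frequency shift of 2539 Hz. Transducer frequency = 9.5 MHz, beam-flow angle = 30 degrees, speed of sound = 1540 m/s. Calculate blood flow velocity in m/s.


v = fd * c / (2 * f0 * cos(theta))
v = 2539 * 1540 / (2 * 9.5000e+06 * cos(30))
v = 0.2376 m/s


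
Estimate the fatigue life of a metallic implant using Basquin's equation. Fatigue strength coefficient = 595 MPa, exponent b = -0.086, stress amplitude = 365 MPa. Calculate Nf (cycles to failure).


sigma_a = sigma_f' * (2Nf)^b
2Nf = (sigma_a/sigma_f')^(1/b)
2Nf = (365/595)^(1/-0.086)
2Nf = 293.57705
Nf = 146.8


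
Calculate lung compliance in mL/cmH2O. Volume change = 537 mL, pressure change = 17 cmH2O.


C = dV / dP
C = 537 / 17
C = 31.59 mL/cmH2O


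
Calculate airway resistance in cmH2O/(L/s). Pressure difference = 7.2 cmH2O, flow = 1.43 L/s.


R = dP / flow
R = 7.2 / 1.43
R = 5.035 cmH2O/(L/s)


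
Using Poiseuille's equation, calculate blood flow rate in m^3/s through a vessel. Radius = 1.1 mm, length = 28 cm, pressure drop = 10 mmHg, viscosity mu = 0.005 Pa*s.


Q = pi*r^4*dP / (8*mu*L)
r = 0.0011 m, L = 0.28 m
dP = 10 mmHg = 1333.22 Pa
Q = 5.4753e-07 m^3/s


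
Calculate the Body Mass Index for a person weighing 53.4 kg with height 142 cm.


BMI = weight / height^2
height = 142 cm = 1.42 m
BMI = 53.4 / 1.42^2
BMI = 26.48 kg/m^2


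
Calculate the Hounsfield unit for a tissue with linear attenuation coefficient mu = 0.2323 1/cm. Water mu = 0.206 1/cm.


HU = ((mu_tissue - mu_water) / mu_water) * 1000
HU = ((0.2323 - 0.206) / 0.206) * 1000
HU = 127.7


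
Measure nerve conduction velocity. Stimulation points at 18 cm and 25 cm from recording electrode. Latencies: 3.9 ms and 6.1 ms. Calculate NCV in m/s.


Distance = (25 - 18) / 100 = 0.07 m
dt = (6.1 - 3.9) / 1000 = 0.0022 s
NCV = dist / dt = 31.82 m/s


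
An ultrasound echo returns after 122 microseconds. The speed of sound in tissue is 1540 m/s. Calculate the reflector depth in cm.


depth = c * t / 2
t = 122 us = 1.2200e-04 s
depth = 1540 * 1.2200e-04 / 2
depth = 0.09394 m = 9.394 cm


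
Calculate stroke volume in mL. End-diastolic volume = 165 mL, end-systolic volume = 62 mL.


SV = EDV - ESV
SV = 165 - 62
SV = 103 mL


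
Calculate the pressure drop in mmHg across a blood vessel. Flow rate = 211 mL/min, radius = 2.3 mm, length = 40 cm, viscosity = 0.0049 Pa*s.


dP = 8*mu*L*Q / (pi*r^4)
Q = 211 mL/min = 3.51667e-06 m^3/s
dP = 627.215 Pa = 627.215 / 133.322 mmHg = 4.705 mmHg


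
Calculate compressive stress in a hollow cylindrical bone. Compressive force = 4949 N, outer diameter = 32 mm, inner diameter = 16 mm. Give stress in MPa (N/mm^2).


A = pi*(r_o^2 - r_i^2)
r_o = 16 mm, r_i = 8 mm
A = 603.186 mm^2
sigma = F/A = 4949 / 603.186
sigma = 8.205 MPa


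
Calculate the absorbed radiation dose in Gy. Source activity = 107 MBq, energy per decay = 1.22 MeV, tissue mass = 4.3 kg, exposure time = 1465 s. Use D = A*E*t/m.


A = 107 MBq = 1.0700e+08 Bq
E = 1.22 MeV = 1.95444e-13 J
D = A*E*t/m = 1.0700e+08*1.95444e-13*1465/4.3
D = 0.007125 Gy


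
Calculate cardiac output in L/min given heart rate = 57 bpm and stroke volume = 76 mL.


CO = HR * SV
CO = 57 * 76 / 1000
CO = 4.332 L/min


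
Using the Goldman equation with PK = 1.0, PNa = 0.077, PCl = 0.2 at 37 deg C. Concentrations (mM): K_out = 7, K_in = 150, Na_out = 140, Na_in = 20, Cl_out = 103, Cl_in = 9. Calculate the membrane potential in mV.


Vm = (RT/F)*ln((PK*Ko + PNa*Nao + PCl*Cli)/(PK*Ki + PNa*Nai + PCl*Clo))
Numer = 19.58, Denom = 172.14
Vm = -58.1 mV


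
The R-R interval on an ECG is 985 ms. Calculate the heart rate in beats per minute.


HR = 60 / RR_interval(s)
RR = 985 ms = 0.985 s
HR = 60 / 0.985 = 60.91 bpm


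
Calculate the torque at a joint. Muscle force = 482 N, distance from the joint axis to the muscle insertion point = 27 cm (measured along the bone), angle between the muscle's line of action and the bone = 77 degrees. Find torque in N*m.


Torque = F * d * sin(theta)   (moment arm = d*sin(theta))
d = 27 cm = 0.27 m
Torque = 482 * 0.27 * sin(77)
Torque = 126.8 N*m


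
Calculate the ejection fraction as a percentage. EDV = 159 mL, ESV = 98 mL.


SV = EDV - ESV = 159 - 98 = 61 mL
EF = SV/EDV * 100 = 61/159 * 100
EF = 38.36%


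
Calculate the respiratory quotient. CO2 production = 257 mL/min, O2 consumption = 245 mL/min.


RQ = VCO2 / VO2
RQ = 257 / 245
RQ = 1.049


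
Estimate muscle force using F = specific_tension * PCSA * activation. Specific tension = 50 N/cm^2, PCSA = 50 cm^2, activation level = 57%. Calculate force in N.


F = sigma * PCSA * activation
F = 50 * 50 * 0.57
F = 1425 N


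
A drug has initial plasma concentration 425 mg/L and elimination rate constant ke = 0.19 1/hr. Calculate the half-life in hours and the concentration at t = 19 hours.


t_half = ln(2) / ke = 0.693147 / 0.19 = 3.648 hr
C(t) = C0 * exp(-ke*t) = 425 * exp(-0.19*19)
C(19) = 11.5 mg/L


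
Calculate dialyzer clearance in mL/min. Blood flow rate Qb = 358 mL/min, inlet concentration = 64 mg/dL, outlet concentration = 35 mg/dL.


K = Qb * (Cb_in - Cb_out) / Cb_in
K = 358 * (64 - 35) / 64
K = 162.2 mL/min


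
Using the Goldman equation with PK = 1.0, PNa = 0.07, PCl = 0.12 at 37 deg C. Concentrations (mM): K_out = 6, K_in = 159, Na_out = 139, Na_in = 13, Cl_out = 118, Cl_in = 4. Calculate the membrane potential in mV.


Vm = (RT/F)*ln((PK*Ko + PNa*Nao + PCl*Cli)/(PK*Ki + PNa*Nai + PCl*Clo))
Numer = 16.21, Denom = 174.07
Vm = -63.44 mV


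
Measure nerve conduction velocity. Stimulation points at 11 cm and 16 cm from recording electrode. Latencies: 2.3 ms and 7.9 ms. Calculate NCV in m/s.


Distance = (16 - 11) / 100 = 0.05 m
dt = (7.9 - 2.3) / 1000 = 0.0056 s
NCV = dist / dt = 8.929 m/s


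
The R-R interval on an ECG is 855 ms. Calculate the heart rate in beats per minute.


HR = 60 / RR_interval(s)
RR = 855 ms = 0.855 s
HR = 60 / 0.855 = 70.18 bpm


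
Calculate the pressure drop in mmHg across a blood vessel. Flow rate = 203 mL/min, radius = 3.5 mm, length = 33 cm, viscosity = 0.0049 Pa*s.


dP = 8*mu*L*Q / (pi*r^4)
Q = 203 mL/min = 3.38333e-06 m^3/s
dP = 92.8373 Pa = 92.8373 / 133.322 mmHg = 0.6963 mmHg


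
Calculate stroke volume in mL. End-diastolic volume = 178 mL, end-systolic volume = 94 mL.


SV = EDV - ESV
SV = 178 - 94
SV = 84 mL


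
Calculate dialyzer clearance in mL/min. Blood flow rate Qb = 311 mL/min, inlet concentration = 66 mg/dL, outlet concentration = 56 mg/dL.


K = Qb * (Cb_in - Cb_out) / Cb_in
K = 311 * (66 - 56) / 66
K = 47.12 mL/min


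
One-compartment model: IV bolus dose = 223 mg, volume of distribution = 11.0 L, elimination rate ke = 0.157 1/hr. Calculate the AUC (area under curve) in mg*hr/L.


C0 = Dose/Vd = 223/11.0 = 20.2727 mg/L
AUC = C0/ke = 20.2727/0.157
AUC = 129.1 mg*hr/L


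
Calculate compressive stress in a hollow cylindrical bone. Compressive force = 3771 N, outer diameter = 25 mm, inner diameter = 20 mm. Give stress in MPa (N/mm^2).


A = pi*(r_o^2 - r_i^2)
r_o = 12.5 mm, r_i = 10 mm
A = 176.715 mm^2
sigma = F/A = 3771 / 176.715
sigma = 21.34 MPa


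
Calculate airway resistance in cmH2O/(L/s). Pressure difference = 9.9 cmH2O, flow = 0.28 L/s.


R = dP / flow
R = 9.9 / 0.28
R = 35.36 cmH2O/(L/s)


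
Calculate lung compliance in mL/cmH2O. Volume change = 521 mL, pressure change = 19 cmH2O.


C = dV / dP
C = 521 / 19
C = 27.42 mL/cmH2O


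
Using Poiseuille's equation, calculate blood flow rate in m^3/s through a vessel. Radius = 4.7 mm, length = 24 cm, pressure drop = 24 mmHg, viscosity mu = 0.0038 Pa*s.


Q = pi*r^4*dP / (8*mu*L)
r = 0.0047 m, L = 0.24 m
dP = 24 mmHg = 3199.728 Pa
Q = 6.7231e-04 m^3/s


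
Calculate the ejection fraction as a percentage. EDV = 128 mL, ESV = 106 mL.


SV = EDV - ESV = 128 - 106 = 22 mL
EF = SV/EDV * 100 = 22/128 * 100
EF = 17.19%


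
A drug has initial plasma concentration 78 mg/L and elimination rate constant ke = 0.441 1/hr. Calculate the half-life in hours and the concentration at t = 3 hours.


t_half = ln(2) / ke = 0.693147 / 0.441 = 1.572 hr
C(t) = C0 * exp(-ke*t) = 78 * exp(-0.441*3)
C(3) = 20.77 mg/L


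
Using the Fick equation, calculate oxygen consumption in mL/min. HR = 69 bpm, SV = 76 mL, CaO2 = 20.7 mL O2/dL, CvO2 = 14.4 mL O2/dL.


CO = HR*SV = 69*76/1000 = 5.244 L/min
a-v O2 diff = 20.7 - 14.4 = 6.3 mL/dL
VO2 = CO * (CaO2-CvO2) * 10 dL/L
VO2 = 5.244 * 6.3 * 10
VO2 = 330.4 mL/min


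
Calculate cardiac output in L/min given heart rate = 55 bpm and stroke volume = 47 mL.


CO = HR * SV
CO = 55 * 47 / 1000
CO = 2.585 L/min


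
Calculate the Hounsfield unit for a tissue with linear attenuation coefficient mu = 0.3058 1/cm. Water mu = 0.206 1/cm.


HU = ((mu_tissue - mu_water) / mu_water) * 1000
HU = ((0.3058 - 0.206) / 0.206) * 1000
HU = 484.5


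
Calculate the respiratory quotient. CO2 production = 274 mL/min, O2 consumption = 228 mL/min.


RQ = VCO2 / VO2
RQ = 274 / 228
RQ = 1.202


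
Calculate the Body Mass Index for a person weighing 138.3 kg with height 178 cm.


BMI = weight / height^2
height = 178 cm = 1.78 m
BMI = 138.3 / 1.78^2
BMI = 43.65 kg/m^2


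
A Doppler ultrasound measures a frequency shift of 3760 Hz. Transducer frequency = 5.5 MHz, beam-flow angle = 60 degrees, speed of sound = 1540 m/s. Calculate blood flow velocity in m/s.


v = fd * c / (2 * f0 * cos(theta))
v = 3760 * 1540 / (2 * 5.5000e+06 * cos(60))
v = 1.053 m/s


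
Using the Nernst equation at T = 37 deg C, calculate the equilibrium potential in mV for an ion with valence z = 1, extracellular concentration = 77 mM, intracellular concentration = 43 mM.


E = (RT/(zF)) * ln(C_out/C_in)
T = 37 + 273.15 = 310.15 K
E = (8.314 * 310.15 / (1 * 96485)) * ln(77/43)
E = 15.57 mV


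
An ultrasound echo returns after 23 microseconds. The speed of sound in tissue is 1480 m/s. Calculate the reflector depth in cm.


depth = c * t / 2
t = 23 us = 2.3000e-05 s
depth = 1480 * 2.3000e-05 / 2
depth = 0.01702 m = 1.702 cm


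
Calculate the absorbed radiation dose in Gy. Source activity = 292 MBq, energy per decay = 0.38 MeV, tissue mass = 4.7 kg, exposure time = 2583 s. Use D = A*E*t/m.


A = 292 MBq = 2.9200e+08 Bq
E = 0.38 MeV = 6.0876e-14 J
D = A*E*t/m = 2.9200e+08*6.0876e-14*2583/4.7
D = 0.009769 Gy


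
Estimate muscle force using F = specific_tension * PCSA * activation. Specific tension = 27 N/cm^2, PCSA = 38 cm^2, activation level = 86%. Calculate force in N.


F = sigma * PCSA * activation
F = 27 * 38 * 0.86
F = 882.4 N


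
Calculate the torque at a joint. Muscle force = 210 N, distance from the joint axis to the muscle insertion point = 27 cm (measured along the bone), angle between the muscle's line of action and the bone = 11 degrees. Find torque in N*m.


Torque = F * d * sin(theta)   (moment arm = d*sin(theta))
d = 27 cm = 0.27 m
Torque = 210 * 0.27 * sin(11)
Torque = 10.82 N*m


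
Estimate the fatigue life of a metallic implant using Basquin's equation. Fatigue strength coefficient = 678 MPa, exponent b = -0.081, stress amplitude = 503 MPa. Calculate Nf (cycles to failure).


sigma_a = sigma_f' * (2Nf)^b
2Nf = (sigma_a/sigma_f')^(1/b)
2Nf = (503/678)^(1/-0.081)
2Nf = 39.880614
Nf = 19.94


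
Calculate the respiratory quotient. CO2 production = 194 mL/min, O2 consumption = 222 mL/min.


RQ = VCO2 / VO2
RQ = 194 / 222
RQ = 0.8739


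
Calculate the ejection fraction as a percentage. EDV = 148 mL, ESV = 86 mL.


SV = EDV - ESV = 148 - 86 = 62 mL
EF = SV/EDV * 100 = 62/148 * 100
EF = 41.89%


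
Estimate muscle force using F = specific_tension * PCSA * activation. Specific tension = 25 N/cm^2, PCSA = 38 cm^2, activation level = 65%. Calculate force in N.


F = sigma * PCSA * activation
F = 25 * 38 * 0.65
F = 617.5 N


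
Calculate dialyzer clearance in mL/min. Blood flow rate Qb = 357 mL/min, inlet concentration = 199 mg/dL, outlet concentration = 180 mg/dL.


K = Qb * (Cb_in - Cb_out) / Cb_in
K = 357 * (199 - 180) / 199
K = 34.09 mL/min


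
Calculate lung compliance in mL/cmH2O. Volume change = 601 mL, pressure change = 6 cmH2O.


C = dV / dP
C = 601 / 6
C = 100.2 mL/cmH2O


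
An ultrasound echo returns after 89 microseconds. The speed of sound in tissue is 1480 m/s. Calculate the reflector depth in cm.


depth = c * t / 2
t = 89 us = 8.9000e-05 s
depth = 1480 * 8.9000e-05 / 2
depth = 0.06586 m = 6.586 cm


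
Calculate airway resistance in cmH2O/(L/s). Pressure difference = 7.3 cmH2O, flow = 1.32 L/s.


R = dP / flow
R = 7.3 / 1.32
R = 5.53 cmH2O/(L/s)


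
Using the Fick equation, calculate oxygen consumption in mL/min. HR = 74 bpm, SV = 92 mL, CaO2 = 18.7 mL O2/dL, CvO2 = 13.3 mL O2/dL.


CO = HR*SV = 74*92/1000 = 6.808 L/min
a-v O2 diff = 18.7 - 13.3 = 5.4 mL/dL
VO2 = CO * (CaO2-CvO2) * 10 dL/L
VO2 = 6.808 * 5.4 * 10
VO2 = 367.6 mL/min


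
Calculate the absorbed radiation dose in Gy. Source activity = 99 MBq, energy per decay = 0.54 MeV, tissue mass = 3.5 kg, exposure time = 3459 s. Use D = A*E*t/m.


A = 99 MBq = 9.9000e+07 Bq
E = 0.54 MeV = 8.6508e-14 J
D = A*E*t/m = 9.9000e+07*8.6508e-14*3459/3.5
D = 0.008464 Gy


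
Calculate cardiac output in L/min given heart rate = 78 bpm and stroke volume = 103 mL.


CO = HR * SV
CO = 78 * 103 / 1000
CO = 8.034 L/min


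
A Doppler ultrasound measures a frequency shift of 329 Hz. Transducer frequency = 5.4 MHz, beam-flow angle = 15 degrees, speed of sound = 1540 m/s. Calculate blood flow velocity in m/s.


v = fd * c / (2 * f0 * cos(theta))
v = 329 * 1540 / (2 * 5.4000e+06 * cos(15))
v = 0.04857 m/s


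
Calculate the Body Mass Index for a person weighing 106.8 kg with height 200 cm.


BMI = weight / height^2
height = 200 cm = 2 m
BMI = 106.8 / 2^2
BMI = 26.7 kg/m^2


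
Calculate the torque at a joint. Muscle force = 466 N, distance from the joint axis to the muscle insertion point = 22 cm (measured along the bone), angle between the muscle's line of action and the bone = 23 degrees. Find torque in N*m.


Torque = F * d * sin(theta)   (moment arm = d*sin(theta))
d = 22 cm = 0.22 m
Torque = 466 * 0.22 * sin(23)
Torque = 40.06 N*m


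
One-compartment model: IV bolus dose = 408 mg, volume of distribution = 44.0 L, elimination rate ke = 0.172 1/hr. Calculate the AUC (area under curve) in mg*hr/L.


C0 = Dose/Vd = 408/44.0 = 9.27273 mg/L
AUC = C0/ke = 9.27273/0.172
AUC = 53.91 mg*hr/L


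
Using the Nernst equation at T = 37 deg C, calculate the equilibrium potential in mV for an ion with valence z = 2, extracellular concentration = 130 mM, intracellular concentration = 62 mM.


E = (RT/(zF)) * ln(C_out/C_in)
T = 37 + 273.15 = 310.15 K
E = (8.314 * 310.15 / (2 * 96485)) * ln(130/62)
E = 9.894 mV


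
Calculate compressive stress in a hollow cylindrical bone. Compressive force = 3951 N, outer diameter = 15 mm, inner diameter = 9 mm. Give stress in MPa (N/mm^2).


A = pi*(r_o^2 - r_i^2)
r_o = 7.5 mm, r_i = 4.5 mm
A = 113.097 mm^2
sigma = F/A = 3951 / 113.097
sigma = 34.93 MPa


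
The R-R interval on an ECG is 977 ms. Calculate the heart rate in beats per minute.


HR = 60 / RR_interval(s)
RR = 977 ms = 0.977 s
HR = 60 / 0.977 = 61.41 bpm


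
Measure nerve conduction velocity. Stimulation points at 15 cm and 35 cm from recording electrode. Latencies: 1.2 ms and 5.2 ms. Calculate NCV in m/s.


Distance = (35 - 15) / 100 = 0.2 m
dt = (5.2 - 1.2) / 1000 = 0.004 s
NCV = dist / dt = 50 m/s


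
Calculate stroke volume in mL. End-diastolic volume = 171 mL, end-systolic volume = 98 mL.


SV = EDV - ESV
SV = 171 - 98
SV = 73 mL


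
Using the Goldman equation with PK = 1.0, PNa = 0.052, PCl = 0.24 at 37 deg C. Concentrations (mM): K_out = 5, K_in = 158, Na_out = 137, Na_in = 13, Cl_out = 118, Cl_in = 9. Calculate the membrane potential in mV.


Vm = (RT/F)*ln((PK*Ko + PNa*Nao + PCl*Cli)/(PK*Ki + PNa*Nai + PCl*Clo))
Numer = 14.284, Denom = 186.996
Vm = -68.74 mV


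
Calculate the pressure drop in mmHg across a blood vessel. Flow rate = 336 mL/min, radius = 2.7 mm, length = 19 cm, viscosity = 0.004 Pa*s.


dP = 8*mu*L*Q / (pi*r^4)
Q = 336 mL/min = 5.6e-06 m^3/s
dP = 203.933 Pa = 203.933 / 133.322 mmHg = 1.53 mmHg


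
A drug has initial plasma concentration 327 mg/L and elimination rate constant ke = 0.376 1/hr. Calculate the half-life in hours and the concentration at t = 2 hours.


t_half = ln(2) / ke = 0.693147 / 0.376 = 1.843 hr
C(t) = C0 * exp(-ke*t) = 327 * exp(-0.376*2)
C(2) = 154.2 mg/L


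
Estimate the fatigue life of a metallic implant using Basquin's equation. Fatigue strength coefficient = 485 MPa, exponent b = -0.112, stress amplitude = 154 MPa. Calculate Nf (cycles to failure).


sigma_a = sigma_f' * (2Nf)^b
2Nf = (sigma_a/sigma_f')^(1/b)
2Nf = (154/485)^(1/-0.112)
2Nf = 28080.313
Nf = 1.404e+04


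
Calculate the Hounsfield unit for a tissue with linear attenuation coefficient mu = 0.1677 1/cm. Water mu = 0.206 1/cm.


HU = ((mu_tissue - mu_water) / mu_water) * 1000
HU = ((0.1677 - 0.206) / 0.206) * 1000
HU = -185.9


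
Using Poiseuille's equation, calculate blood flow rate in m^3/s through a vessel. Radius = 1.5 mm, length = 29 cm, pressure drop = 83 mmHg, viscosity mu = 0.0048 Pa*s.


Q = pi*r^4*dP / (8*mu*L)
r = 0.0015 m, L = 0.29 m
dP = 83 mmHg = 11065.726 Pa
Q = 1.5804e-05 m^3/s


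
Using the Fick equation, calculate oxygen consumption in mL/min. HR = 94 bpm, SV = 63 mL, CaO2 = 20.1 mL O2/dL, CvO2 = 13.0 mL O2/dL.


CO = HR*SV = 94*63/1000 = 5.922 L/min
a-v O2 diff = 20.1 - 13.0 = 7.1 mL/dL
VO2 = CO * (CaO2-CvO2) * 10 dL/L
VO2 = 5.922 * 7.1 * 10
VO2 = 420.5 mL/min


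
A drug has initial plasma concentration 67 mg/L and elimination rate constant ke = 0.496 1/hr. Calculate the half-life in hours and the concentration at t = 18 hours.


t_half = ln(2) / ke = 0.693147 / 0.496 = 1.397 hr
C(t) = C0 * exp(-ke*t) = 67 * exp(-0.496*18)
C(18) = 0.008886 mg/L


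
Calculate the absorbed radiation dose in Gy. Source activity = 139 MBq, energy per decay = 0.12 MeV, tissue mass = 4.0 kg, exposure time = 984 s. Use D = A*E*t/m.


A = 139 MBq = 1.3900e+08 Bq
E = 0.12 MeV = 1.9224e-14 J
D = A*E*t/m = 1.3900e+08*1.9224e-14*984/4.0
D = 6.5735e-04 Gy


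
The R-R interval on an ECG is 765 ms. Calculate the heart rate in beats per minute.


HR = 60 / RR_interval(s)
RR = 765 ms = 0.765 s
HR = 60 / 0.765 = 78.43 bpm


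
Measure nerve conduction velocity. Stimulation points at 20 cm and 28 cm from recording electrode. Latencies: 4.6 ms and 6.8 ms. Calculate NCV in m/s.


Distance = (28 - 20) / 100 = 0.08 m
dt = (6.8 - 4.6) / 1000 = 0.0022 s
NCV = dist / dt = 36.36 m/s


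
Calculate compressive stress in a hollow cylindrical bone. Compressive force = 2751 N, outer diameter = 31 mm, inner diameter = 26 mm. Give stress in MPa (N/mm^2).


A = pi*(r_o^2 - r_i^2)
r_o = 15.5 mm, r_i = 13 mm
A = 223.838 mm^2
sigma = F/A = 2751 / 223.838
sigma = 12.29 MPa


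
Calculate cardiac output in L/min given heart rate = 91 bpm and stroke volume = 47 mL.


CO = HR * SV
CO = 91 * 47 / 1000
CO = 4.277 L/min


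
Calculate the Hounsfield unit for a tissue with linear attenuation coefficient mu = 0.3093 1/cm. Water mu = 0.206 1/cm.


HU = ((mu_tissue - mu_water) / mu_water) * 1000
HU = ((0.3093 - 0.206) / 0.206) * 1000
HU = 501.5


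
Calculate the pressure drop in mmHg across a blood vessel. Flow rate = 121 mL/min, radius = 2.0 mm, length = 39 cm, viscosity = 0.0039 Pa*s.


dP = 8*mu*L*Q / (pi*r^4)
Q = 121 mL/min = 2.01667e-06 m^3/s
dP = 488.185 Pa = 488.185 / 133.322 mmHg = 3.662 mmHg


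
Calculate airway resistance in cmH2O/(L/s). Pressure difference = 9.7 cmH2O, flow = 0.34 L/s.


R = dP / flow
R = 9.7 / 0.34
R = 28.53 cmH2O/(L/s)


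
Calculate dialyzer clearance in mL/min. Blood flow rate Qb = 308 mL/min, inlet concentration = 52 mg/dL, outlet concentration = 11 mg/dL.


K = Qb * (Cb_in - Cb_out) / Cb_in
K = 308 * (52 - 11) / 52
K = 242.8 mL/min


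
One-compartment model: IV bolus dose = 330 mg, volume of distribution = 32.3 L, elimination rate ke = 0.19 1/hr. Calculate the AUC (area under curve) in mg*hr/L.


C0 = Dose/Vd = 330/32.3 = 10.2167 mg/L
AUC = C0/ke = 10.2167/0.19
AUC = 53.77 mg*hr/L


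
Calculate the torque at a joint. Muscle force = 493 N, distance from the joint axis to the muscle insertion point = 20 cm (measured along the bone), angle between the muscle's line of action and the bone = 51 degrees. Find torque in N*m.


Torque = F * d * sin(theta)   (moment arm = d*sin(theta))
d = 20 cm = 0.2 m
Torque = 493 * 0.2 * sin(51)
Torque = 76.63 N*m


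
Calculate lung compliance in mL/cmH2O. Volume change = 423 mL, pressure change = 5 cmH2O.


C = dV / dP
C = 423 / 5
C = 84.6 mL/cmH2O


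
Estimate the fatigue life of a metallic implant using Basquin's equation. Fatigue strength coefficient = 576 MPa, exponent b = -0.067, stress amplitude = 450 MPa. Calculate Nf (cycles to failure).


sigma_a = sigma_f' * (2Nf)^b
2Nf = (sigma_a/sigma_f')^(1/b)
2Nf = (450/576)^(1/-0.067)
2Nf = 39.82436
Nf = 19.91


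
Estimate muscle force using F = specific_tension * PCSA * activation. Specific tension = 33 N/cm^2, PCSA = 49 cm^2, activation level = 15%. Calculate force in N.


F = sigma * PCSA * activation
F = 33 * 49 * 0.15
F = 242.5 N


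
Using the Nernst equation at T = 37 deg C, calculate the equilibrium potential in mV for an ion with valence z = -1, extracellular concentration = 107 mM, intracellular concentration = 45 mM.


E = (RT/(zF)) * ln(C_out/C_in)
T = 37 + 273.15 = 310.15 K
E = (8.314 * 310.15 / (-1 * 96485)) * ln(107/45)
E = -23.15 mV


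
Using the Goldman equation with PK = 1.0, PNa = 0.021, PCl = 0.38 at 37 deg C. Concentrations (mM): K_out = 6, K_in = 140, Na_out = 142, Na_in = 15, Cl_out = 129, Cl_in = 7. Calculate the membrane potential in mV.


Vm = (RT/F)*ln((PK*Ko + PNa*Nao + PCl*Cli)/(PK*Ki + PNa*Nai + PCl*Clo))
Numer = 11.642, Denom = 189.335
Vm = -74.53 mV


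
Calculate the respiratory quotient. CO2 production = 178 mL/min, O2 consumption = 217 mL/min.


RQ = VCO2 / VO2
RQ = 178 / 217
RQ = 0.8203


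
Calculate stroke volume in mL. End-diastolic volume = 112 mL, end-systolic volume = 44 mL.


SV = EDV - ESV
SV = 112 - 44
SV = 68 mL


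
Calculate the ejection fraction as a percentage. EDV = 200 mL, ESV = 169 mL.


SV = EDV - ESV = 200 - 169 = 31 mL
EF = SV/EDV * 100 = 31/200 * 100
EF = 15.5%


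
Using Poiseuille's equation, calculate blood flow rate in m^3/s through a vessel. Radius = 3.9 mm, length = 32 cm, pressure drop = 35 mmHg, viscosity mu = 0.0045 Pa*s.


Q = pi*r^4*dP / (8*mu*L)
r = 0.0039 m, L = 0.32 m
dP = 35 mmHg = 4666.27 Pa
Q = 2.9439e-04 m^3/s


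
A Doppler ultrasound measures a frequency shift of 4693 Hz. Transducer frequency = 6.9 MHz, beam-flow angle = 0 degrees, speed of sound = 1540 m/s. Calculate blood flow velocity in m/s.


v = fd * c / (2 * f0 * cos(theta))
v = 4693 * 1540 / (2 * 6.9000e+06 * cos(0))
v = 0.5237 m/s


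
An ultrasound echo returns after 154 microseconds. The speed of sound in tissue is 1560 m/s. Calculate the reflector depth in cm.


depth = c * t / 2
t = 154 us = 1.5400e-04 s
depth = 1560 * 1.5400e-04 / 2
depth = 0.12012 m = 12.012 cm


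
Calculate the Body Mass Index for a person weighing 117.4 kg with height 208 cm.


BMI = weight / height^2
height = 208 cm = 2.08 m
BMI = 117.4 / 2.08^2
BMI = 27.14 kg/m^2


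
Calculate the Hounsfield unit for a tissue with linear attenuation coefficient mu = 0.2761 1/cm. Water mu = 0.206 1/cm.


HU = ((mu_tissue - mu_water) / mu_water) * 1000
HU = ((0.2761 - 0.206) / 0.206) * 1000
HU = 340.3


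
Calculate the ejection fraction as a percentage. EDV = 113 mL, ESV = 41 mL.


SV = EDV - ESV = 113 - 41 = 72 mL
EF = SV/EDV * 100 = 72/113 * 100
EF = 63.72%


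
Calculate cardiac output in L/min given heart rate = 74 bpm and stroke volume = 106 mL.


CO = HR * SV
CO = 74 * 106 / 1000
CO = 7.844 L/min


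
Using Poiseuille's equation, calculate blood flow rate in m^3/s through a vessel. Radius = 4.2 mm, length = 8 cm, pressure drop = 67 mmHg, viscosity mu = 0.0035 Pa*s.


Q = pi*r^4*dP / (8*mu*L)
r = 0.0042 m, L = 0.08 m
dP = 67 mmHg = 8932.574 Pa
Q = 0.003898 m^3/s


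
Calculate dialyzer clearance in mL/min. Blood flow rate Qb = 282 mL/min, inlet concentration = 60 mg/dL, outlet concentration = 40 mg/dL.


K = Qb * (Cb_in - Cb_out) / Cb_in
K = 282 * (60 - 40) / 60
K = 94 mL/min


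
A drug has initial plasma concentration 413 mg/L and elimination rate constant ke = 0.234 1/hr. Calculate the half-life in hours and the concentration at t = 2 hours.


t_half = ln(2) / ke = 0.693147 / 0.234 = 2.962 hr
C(t) = C0 * exp(-ke*t) = 413 * exp(-0.234*2)
C(2) = 258.6 mg/L


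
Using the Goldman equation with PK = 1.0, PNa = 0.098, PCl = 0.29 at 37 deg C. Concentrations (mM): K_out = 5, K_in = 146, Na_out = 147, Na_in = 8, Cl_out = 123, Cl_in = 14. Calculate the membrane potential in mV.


Vm = (RT/F)*ln((PK*Ko + PNa*Nao + PCl*Cli)/(PK*Ki + PNa*Nai + PCl*Clo))
Numer = 23.466, Denom = 182.454
Vm = -54.81 mV


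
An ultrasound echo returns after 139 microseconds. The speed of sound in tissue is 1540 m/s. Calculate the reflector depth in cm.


depth = c * t / 2
t = 139 us = 1.3900e-04 s
depth = 1540 * 1.3900e-04 / 2
depth = 0.10703 m = 10.703 cm


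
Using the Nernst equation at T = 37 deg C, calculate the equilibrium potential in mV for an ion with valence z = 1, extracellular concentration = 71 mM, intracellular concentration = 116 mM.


E = (RT/(zF)) * ln(C_out/C_in)
T = 37 + 273.15 = 310.15 K
E = (8.314 * 310.15 / (1 * 96485)) * ln(71/116)
E = -13.12 mV


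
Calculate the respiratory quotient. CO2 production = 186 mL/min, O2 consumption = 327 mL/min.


RQ = VCO2 / VO2
RQ = 186 / 327
RQ = 0.5688


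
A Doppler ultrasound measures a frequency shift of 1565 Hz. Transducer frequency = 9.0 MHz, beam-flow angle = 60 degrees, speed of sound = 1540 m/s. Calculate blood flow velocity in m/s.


v = fd * c / (2 * f0 * cos(theta))
v = 1565 * 1540 / (2 * 9.0000e+06 * cos(60))
v = 0.2678 m/s


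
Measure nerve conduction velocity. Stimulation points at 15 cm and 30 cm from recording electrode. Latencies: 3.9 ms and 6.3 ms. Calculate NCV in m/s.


Distance = (30 - 15) / 100 = 0.15 m
dt = (6.3 - 3.9) / 1000 = 0.0024 s
NCV = dist / dt = 62.5 m/s


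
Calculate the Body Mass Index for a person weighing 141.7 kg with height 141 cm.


BMI = weight / height^2
height = 141 cm = 1.41 m
BMI = 141.7 / 1.41^2
BMI = 71.27 kg/m^2
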